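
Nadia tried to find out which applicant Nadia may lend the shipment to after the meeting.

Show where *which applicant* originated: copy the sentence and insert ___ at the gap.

Before movement: Nadia may lend the shipment to which applicant after the meeting.
'which applicant' functions as the object of the preposition 'to' (recipient of 'lend'). The gap is right after 'to'.

Nadia tried to find out which applicant Nadia may lend the shipment to ___ after the meeting.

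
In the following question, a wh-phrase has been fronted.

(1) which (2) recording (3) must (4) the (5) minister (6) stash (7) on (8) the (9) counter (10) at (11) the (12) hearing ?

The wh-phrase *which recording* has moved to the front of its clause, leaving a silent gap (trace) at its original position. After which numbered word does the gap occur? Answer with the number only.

6

Before movement: The minister must stash which recording on the counter at the hearing.
'which recording' functions as the direct object of 'stash'. It moves to the left edge, and the trace sits right after 'stash':
Which recording must the minister stash ___ on the counter at the hearing?
'stash' is word 6.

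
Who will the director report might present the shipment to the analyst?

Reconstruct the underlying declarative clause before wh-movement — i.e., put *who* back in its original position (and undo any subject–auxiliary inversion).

'who' is the subject of the clause embedded under 'report'. Fronting leaves a gap immediately after 'report':
Who will the director report ___ might present the shipment to the analyst?

The director will report who might present the shipment to the analyst.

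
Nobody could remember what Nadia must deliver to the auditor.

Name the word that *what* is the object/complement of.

Underlying clause: Nadia must deliver what to the auditor.
The filler 'what' is interpreted as the direct object of 'deliver'. Fronting leaves a gap immediately after 'deliver':
Nobody could remember what Nadia must deliver ___ to the auditor.

deliver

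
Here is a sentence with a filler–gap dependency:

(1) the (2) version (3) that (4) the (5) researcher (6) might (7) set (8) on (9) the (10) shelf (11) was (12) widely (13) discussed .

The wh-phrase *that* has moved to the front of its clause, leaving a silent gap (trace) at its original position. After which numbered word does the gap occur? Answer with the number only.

'that' functions as the direct object of 'set'. Wh-movement fronts it, leaving a gap right after 'set':
The version that the researcher might set ___ on the shelf was widely discussed.
'set' is word 7.

7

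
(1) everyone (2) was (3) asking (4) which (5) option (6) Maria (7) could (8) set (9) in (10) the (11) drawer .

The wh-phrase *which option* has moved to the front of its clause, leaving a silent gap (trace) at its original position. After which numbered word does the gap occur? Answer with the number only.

Underlying clause: Maria could set which option in the drawer.
'which option' functions as the direct object of 'set'. Wh-movement fronts it, leaving a gap right after 'set':
Everyone was asking which option Maria could set ___ in the drawer.
'set' is word 8.

8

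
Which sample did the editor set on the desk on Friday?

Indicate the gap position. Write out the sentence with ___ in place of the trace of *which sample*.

Which sample did the editor set ___ on the desk on Friday?

Before movement: The editor did set which sample on the desk on Friday.
'which sample' functions as the direct object of 'set'. The gap is right after 'set'.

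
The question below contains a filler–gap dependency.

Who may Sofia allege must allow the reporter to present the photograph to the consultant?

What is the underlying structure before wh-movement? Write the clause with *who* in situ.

Sofia may allege who must allow the reporter to present the photograph to the consultant.

'who' is the subject of the clause embedded under 'allege'. Wh-movement fronts it, leaving a gap right after 'allege':
Who may Sofia allege ___ must allow the reporter to present the photograph to the consultant?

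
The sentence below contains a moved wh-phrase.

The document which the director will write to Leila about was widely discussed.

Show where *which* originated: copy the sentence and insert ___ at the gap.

The document which the director will write to Leila about ___ was widely discussed.

'which' functions as the object of the preposition 'about'. The gap is right after 'about'.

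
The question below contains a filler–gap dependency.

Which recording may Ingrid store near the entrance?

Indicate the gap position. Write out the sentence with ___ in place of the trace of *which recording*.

Which recording may Ingrid store ___ near the entrance?

Before movement: Ingrid may store which recording near the entrance.
'which recording' functions as the direct object of 'store'. The gap is right after 'store'.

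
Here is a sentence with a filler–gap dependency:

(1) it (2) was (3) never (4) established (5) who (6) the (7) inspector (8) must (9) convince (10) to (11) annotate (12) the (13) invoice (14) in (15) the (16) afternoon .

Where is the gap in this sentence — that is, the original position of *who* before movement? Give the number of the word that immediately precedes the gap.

Underlying clause: The inspector must convince who to annotate the invoice in the afternoon.
'who' is the direct object of 'convince'. It moves to the left edge, and the trace sits right after 'convince':
It was never established who the inspector must convince ___ to annotate the invoice in the afternoon.
'convince' is word 9.

9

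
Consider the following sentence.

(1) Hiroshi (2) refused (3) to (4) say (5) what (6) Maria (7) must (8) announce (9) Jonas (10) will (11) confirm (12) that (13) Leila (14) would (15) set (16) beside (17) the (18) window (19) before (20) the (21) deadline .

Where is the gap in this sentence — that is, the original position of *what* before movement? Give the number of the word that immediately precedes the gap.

Pre-movement form: Maria must announce Jonas will confirm that Leila would set what beside the window before the deadline.
'what' is the direct object of 'set'. Wh-movement fronts it, leaving a gap right after 'set':
Hiroshi refused to say what Maria must announce Jonas will confirm that Leila would set ___ beside the window before the deadline.
'set' is word 15.

15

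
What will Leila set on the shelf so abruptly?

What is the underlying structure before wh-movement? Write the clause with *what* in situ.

Leila will set what on the shelf so abruptly.

'what' functions as the direct object of 'set'. It moves to the left edge, and the trace sits right after 'set':
What will Leila set ___ on the shelf so abruptly?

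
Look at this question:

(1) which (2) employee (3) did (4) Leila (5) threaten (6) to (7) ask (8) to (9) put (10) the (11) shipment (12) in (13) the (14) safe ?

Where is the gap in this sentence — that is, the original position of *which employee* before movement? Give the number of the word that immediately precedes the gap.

Pre-movement form: Leila did threaten to ask which employee to put the shipment in the safe.
The filler 'which employee' is interpreted as the direct object of 'ask'. Wh-movement fronts it, leaving a gap right after 'ask':
Which employee did Leila threaten to ask ___ to put the shipment in the safe?
'ask' is word 7.

7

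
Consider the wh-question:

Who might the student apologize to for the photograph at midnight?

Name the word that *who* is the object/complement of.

Before movement: The student might apologize to who for the photograph at midnight.
'who' is the object of the preposition 'to'. Wh-movement fronts it, leaving a gap right after 'to':
Who might the student apologize to ___ for the photograph at midnight?

to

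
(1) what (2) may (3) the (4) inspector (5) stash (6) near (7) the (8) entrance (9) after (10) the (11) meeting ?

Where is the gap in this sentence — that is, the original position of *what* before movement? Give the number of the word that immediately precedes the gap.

Underlying clause: The inspector may stash what near the entrance after the meeting.
'what' functions as the direct object of 'stash'. Wh-movement fronts it, leaving a gap right after 'stash':
What may the inspector stash ___ near the entrance after the meeting?
'stash' is word 5.

5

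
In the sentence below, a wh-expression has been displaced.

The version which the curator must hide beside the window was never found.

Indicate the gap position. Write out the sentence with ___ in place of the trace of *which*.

The filler 'which' is interpreted as the direct object of 'hide'. The gap is right after 'hide'.

The version which the curator must hide ___ beside the window was never found.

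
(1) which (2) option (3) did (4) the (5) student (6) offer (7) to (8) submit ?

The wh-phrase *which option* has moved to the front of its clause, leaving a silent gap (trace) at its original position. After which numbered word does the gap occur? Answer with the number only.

8

Underlying clause: The student did offer to submit which option.
'which option' is the direct object of 'submit'. Fronting leaves a gap immediately after 'submit':
Which option did the student offer to submit ___?
'submit' is word 8.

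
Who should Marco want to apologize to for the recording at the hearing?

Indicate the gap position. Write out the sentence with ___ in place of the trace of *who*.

Who should Marco want to apologize to ___ for the recording at the hearing?

Underlying clause: Marco should want to apologize to who for the recording at the hearing.
'who' is the object of the preposition 'to'. The gap is right after 'to'.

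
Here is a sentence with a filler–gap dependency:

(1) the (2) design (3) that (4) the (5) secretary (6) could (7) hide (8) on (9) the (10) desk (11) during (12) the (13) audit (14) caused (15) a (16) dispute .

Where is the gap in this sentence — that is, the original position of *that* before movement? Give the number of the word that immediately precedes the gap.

7

'that' is the direct object of 'hide'. It moves to the left edge, and the trace sits right after 'hide':
The design that the secretary could hide ___ on the desk during the audit caused a dispute.
'hide' is word 7.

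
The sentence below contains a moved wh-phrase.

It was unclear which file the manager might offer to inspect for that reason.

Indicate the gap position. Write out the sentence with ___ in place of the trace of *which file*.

It was unclear which file the manager might offer to inspect ___ for that reason.

In situ: The manager might offer to inspect which file for that reason.
The filler 'which file' is interpreted as the direct object of 'inspect'. The gap is right after 'inspect'.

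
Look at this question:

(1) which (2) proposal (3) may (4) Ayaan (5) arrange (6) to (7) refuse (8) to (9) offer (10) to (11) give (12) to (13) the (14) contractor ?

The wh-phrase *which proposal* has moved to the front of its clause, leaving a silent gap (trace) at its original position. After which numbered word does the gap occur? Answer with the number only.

In situ: Ayaan may arrange to refuse to offer to give which proposal to the contractor.
The filler 'which proposal' is interpreted as the direct object of 'give'. Fronting leaves a gap immediately after 'give':
Which proposal may Ayaan arrange to refuse to offer to give ___ to the contractor?
'give' is word 11.

11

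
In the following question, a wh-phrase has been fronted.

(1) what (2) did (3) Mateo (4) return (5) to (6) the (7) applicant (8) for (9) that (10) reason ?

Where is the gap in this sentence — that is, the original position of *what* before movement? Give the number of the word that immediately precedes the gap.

4

In situ: Mateo did return what to the applicant for that reason.
The filler 'what' is interpreted as the direct object of 'return'. Wh-movement fronts it, leaving a gap right after 'return':
What did Mateo return ___ to the applicant for that reason?
'return' is word 4.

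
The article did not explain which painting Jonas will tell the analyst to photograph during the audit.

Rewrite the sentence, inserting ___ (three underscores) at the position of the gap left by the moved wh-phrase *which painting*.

The article did not explain which painting Jonas will tell the analyst to photograph ___ during the audit.

Before movement: Jonas will tell the analyst to photograph which painting during the audit.
'which painting' functions as the direct object of 'photograph'. The gap is right after 'photograph'.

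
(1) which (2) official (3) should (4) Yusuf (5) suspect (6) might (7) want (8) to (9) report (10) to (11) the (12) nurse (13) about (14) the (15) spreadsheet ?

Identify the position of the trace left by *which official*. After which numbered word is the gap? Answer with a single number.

In situ: Yusuf should suspect which official might want to report to the nurse about the spreadsheet.
'which official' is the subject of the clause embedded under 'suspect'. Fronting leaves a gap immediately after 'suspect':
Which official should Yusuf suspect ___ might want to report to the nurse about the spreadsheet?
'suspect' is word 5.

5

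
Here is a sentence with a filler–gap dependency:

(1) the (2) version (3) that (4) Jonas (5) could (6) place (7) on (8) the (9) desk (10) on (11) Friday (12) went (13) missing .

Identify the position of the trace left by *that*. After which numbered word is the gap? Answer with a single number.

'that' is the direct object of 'place'. Wh-movement fronts it, leaving a gap right after 'place':
The version that Jonas could place ___ on the desk on Friday went missing.
'place' is word 6.

6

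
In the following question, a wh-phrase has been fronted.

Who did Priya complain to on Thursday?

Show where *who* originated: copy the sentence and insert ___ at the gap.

Underlying clause: Priya did complain to who on Thursday.
The filler 'who' is interpreted as the object of the preposition 'to'. The gap is right after 'to'.

Who did Priya complain to ___ on Thursday?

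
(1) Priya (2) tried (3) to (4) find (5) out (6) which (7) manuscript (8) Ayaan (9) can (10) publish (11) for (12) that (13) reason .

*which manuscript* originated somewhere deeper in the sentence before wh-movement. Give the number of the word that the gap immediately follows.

10

In situ: Ayaan can publish which manuscript for that reason.
'which manuscript' is the direct object of 'publish'. It moves to the left edge, and the trace sits right after 'publish':
Priya tried to find out which manuscript Ayaan can publish ___ for that reason.
'publish' is word 10.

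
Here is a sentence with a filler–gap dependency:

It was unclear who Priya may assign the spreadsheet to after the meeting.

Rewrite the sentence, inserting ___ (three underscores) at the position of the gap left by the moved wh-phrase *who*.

It was unclear who Priya may assign the spreadsheet to ___ after the meeting.

Pre-movement form: Priya may assign the spreadsheet to who after the meeting.
'who' is the object of the preposition 'to' (recipient of 'assign'). The gap is right after 'to'.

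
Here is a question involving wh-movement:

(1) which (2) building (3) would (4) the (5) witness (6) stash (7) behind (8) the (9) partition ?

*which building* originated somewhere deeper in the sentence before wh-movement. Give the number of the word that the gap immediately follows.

Underlying clause: The witness would stash which building behind the partition.
The filler 'which building' is interpreted as the direct object of 'stash'. Fronting leaves a gap immediately after 'stash':
Which building would the witness stash ___ behind the partition?
'stash' is word 6.

6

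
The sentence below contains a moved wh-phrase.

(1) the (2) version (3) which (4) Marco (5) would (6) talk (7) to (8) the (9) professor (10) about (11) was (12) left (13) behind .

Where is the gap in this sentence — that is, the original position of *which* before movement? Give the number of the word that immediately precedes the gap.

The filler 'which' is interpreted as the object of the preposition 'about'. Wh-movement fronts it, leaving a gap right after 'about':
The version which Marco would talk to the professor about ___ was left behind.
'about' is word 10.

10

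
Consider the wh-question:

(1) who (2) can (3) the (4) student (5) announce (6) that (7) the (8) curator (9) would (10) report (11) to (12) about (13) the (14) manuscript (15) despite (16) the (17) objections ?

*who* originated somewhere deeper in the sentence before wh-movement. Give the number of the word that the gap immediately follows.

11

In situ: The student can announce that the curator would report to who about the manuscript despite the objections.
The filler 'who' is interpreted as the object of the preposition 'to'. Fronting leaves a gap immediately after 'to':
Who can the student announce that the curator would report to ___ about the manuscript despite the objections?
'to' is word 11.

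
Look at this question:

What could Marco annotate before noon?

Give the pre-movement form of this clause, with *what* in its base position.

The filler 'what' is interpreted as the direct object of 'annotate'. It moves to the left edge, and the trace sits right after 'annotate':
What could Marco annotate ___ before noon?

Marco could annotate what before noon.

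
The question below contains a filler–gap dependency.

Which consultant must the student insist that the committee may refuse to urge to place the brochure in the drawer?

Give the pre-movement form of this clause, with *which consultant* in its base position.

The student must insist that the committee may refuse to urge which consultant to place the brochure in the drawer.

'which consultant' is the direct object of 'urge'. Fronting leaves a gap immediately after 'urge':
Which consultant must the student insist that the committee may refuse to urge ___ to place the brochure in the drawer?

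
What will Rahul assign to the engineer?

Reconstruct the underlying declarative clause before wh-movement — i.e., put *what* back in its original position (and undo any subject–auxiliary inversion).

Rahul will assign what to the engineer.

'what' is the direct object of 'assign'. Fronting leaves a gap immediately after 'assign':
What will Rahul assign ___ to the engineer?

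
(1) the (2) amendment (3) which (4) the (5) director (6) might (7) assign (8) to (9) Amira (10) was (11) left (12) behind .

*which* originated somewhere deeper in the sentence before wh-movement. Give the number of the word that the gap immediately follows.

7

'which' functions as the direct object of 'assign'. Wh-movement fronts it, leaving a gap right after 'assign':
The amendment which the director might assign ___ to Amira was left behind.
'assign' is word 7.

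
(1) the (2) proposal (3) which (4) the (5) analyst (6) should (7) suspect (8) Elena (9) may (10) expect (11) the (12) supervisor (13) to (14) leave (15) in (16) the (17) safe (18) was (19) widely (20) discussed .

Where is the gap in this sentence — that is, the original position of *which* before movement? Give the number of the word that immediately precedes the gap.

'which' functions as the direct object of 'leave'. Wh-movement fronts it, leaving a gap right after 'leave':
The proposal which the analyst should suspect Elena may expect the supervisor to leave ___ in the safe was widely discussed.
'leave' is word 14.

14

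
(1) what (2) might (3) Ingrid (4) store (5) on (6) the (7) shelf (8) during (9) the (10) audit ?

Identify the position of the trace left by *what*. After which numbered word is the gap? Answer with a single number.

4

In situ: Ingrid might store what on the shelf during the audit.
The filler 'what' is interpreted as the direct object of 'store'. Wh-movement fronts it, leaving a gap right after 'store':
What might Ingrid store ___ on the shelf during the audit?
'store' is word 4.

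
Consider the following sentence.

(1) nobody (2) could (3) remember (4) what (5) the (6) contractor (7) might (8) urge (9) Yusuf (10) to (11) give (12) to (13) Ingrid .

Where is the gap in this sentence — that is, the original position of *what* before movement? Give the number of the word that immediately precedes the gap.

Before movement: The contractor might urge Yusuf to give what to Ingrid.
'what' is the direct object of 'give'. Wh-movement fronts it, leaving a gap right after 'give':
Nobody could remember what the contractor might urge Yusuf to give ___ to Ingrid.
'give' is word 11.

11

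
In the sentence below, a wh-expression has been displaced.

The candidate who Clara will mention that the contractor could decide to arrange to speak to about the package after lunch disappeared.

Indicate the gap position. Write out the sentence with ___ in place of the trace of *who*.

'who' is the object of the preposition 'to'. The gap is right after 'to'.

The candidate who Clara will mention that the contractor could decide to arrange to speak to ___ about the package after lunch disappeared.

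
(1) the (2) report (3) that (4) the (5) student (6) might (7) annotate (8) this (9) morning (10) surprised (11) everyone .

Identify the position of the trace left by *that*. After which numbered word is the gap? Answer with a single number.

7

The filler 'that' is interpreted as the direct object of 'annotate'. Fronting leaves a gap immediately after 'annotate':
The report that the student might annotate ___ this morning surprised everyone.
'annotate' is word 7.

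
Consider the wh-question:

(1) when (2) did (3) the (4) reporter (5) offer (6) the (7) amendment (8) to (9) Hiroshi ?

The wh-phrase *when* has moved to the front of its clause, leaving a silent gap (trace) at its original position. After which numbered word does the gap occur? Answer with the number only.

9

Underlying clause: The reporter did offer the amendment to Hiroshi when.
'when' is the temporal adjunct. Wh-movement fronts it, leaving a gap right after 'Hiroshi':
When did the reporter offer the amendment to Hiroshi ___?
'Hiroshi' is word 9.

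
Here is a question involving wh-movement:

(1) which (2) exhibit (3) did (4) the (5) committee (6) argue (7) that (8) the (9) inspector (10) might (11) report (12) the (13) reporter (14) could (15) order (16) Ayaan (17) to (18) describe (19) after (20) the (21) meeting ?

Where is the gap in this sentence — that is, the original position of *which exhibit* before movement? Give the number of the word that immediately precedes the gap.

18

In situ: The committee did argue that the inspector might report the reporter could order Ayaan to describe which exhibit after the meeting.
'which exhibit' functions as the direct object of 'describe'. Fronting leaves a gap immediately after 'describe':
Which exhibit did the committee argue that the inspector might report the reporter could order Ayaan to describe ___ after the meeting?
'describe' is word 18.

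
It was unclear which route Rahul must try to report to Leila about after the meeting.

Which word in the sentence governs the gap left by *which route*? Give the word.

In situ: Rahul must try to report to Leila about which route after the meeting.
'which route' functions as the object of the preposition 'about'. It moves to the left edge, and the trace sits right after 'about':
It was unclear which route Rahul must try to report to Leila about ___ after the meeting.

about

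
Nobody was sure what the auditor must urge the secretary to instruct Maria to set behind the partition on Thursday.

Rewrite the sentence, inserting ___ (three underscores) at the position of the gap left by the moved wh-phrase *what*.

Nobody was sure what the auditor must urge the secretary to instruct Maria to set ___ behind the partition on Thursday.

Before movement: The auditor must urge the secretary to instruct Maria to set what behind the partition on Thursday.
The filler 'what' is interpreted as the direct object of 'set'. The gap is right after 'set'.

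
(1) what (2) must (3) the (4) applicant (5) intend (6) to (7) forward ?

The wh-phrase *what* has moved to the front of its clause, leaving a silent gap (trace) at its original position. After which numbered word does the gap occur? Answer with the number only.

Underlying clause: The applicant must intend to forward what.
'what' is the direct object of 'forward'. Wh-movement fronts it, leaving a gap right after 'forward':
What must the applicant intend to forward ___?
'forward' is word 7.

7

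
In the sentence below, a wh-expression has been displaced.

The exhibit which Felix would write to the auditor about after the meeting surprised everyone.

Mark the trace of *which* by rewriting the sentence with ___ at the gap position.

'which' functions as the object of the preposition 'about'. The gap is right after 'about'.

The exhibit which Felix would write to the auditor about ___ after the meeting surprised everyone.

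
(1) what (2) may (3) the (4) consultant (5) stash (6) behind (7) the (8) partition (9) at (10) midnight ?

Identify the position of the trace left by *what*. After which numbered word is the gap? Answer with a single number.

Pre-movement form: The consultant may stash what behind the partition at midnight.
The filler 'what' is interpreted as the direct object of 'stash'. Wh-movement fronts it, leaving a gap right after 'stash':
What may the consultant stash ___ behind the partition at midnight?
'stash' is word 5.

5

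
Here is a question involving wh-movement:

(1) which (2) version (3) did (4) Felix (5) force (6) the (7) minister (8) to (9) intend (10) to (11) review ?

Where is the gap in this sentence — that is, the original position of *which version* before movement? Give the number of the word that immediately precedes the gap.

11

In situ: Felix did force the minister to intend to review which version.
'which version' is the direct object of 'review'. It moves to the left edge, and the trace sits right after 'review':
Which version did Felix force the minister to intend to review ___?
'review' is word 11.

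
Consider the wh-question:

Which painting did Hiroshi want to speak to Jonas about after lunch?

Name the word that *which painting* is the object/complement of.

Before movement: Hiroshi did want to speak to Jonas about which painting after lunch.
The filler 'which painting' is interpreted as the object of the preposition 'about'. Fronting leaves a gap immediately after 'about':
Which painting did Hiroshi want to speak to Jonas about ___ after lunch?

about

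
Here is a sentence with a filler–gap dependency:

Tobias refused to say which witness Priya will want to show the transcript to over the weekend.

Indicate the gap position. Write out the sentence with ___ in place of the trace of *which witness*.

Tobias refused to say which witness Priya will want to show the transcript to ___ over the weekend.

Underlying clause: Priya will want to show the transcript to which witness over the weekend.
'which witness' is the object of the preposition 'to' (recipient of 'show'). The gap is right after 'to'.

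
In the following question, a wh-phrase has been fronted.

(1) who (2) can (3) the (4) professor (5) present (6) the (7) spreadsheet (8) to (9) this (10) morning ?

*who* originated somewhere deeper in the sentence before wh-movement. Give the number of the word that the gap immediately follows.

8

Before movement: The professor can present the spreadsheet to who this morning.
'who' functions as the object of the preposition 'to' (recipient of 'present'). Fronting leaves a gap immediately after 'to':
Who can the professor present the spreadsheet to ___ this morning?
'to' is word 8.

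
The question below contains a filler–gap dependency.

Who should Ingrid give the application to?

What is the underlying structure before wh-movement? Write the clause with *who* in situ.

Ingrid should give the application to who.

'who' is the object of the preposition 'to' (recipient of 'give'). Wh-movement fronts it, leaving a gap right after 'to':
Who should Ingrid give the application to ___?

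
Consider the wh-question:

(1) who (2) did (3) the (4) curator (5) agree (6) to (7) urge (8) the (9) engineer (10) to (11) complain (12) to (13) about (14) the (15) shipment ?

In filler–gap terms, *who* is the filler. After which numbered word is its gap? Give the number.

12

Pre-movement form: The curator did agree to urge the engineer to complain to who about the shipment.
'who' is the object of the preposition 'to'. Fronting leaves a gap immediately after 'to':
Who did the curator agree to urge the engineer to complain to ___ about the shipment?
'to' is word 12.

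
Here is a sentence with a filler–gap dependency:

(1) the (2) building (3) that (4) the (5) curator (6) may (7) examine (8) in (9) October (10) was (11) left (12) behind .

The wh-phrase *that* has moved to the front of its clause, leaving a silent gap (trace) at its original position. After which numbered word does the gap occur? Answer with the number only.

'that' is the direct object of 'examine'. Fronting leaves a gap immediately after 'examine':
The building that the curator may examine ___ in October was left behind.
'examine' is word 7.

7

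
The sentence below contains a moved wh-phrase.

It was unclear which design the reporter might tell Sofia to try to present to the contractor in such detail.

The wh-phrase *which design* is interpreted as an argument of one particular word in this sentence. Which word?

In situ: The reporter might tell Sofia to try to present which design to the contractor in such detail.
'which design' functions as the direct object of 'present'. Wh-movement fronts it, leaving a gap right after 'present':
It was unclear which design the reporter might tell Sofia to try to present ___ to the contractor in such detail.

present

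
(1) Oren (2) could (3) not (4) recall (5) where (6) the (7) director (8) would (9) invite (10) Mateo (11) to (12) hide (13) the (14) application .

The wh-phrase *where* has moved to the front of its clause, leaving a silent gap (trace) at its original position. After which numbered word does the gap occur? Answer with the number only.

In situ: The director would invite Mateo to hide the application where.
'where' functions as the locative complement of 'hide'. Fronting leaves a gap immediately after 'application':
Oren could not recall where the director would invite Mateo to hide the application ___.
'application' is word 14.

14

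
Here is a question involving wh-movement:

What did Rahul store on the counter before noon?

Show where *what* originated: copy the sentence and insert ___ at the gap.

What did Rahul store ___ on the counter before noon?

Pre-movement form: Rahul did store what on the counter before noon.
'what' is the direct object of 'store'. The gap is right after 'store'.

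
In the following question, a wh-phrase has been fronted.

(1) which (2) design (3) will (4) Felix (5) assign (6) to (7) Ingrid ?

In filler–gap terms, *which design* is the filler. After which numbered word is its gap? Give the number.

5

In situ: Felix will assign which design to Ingrid.
The filler 'which design' is interpreted as the direct object of 'assign'. It moves to the left edge, and the trace sits right after 'assign':
Which design will Felix assign ___ to Ingrid?
'assign' is word 5.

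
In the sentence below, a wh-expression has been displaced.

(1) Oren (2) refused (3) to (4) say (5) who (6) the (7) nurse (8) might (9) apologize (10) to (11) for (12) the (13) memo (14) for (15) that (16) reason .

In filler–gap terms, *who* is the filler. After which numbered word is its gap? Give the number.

10

Pre-movement form: The nurse might apologize to who for the memo for that reason.
'who' functions as the object of the preposition 'to'. Fronting leaves a gap immediately after 'to':
Oren refused to say who the nurse might apologize to ___ for the memo for that reason.
'to' is word 10.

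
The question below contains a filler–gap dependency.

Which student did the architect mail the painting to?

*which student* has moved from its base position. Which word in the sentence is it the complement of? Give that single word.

to

In situ: The architect did mail the painting to which student.
The filler 'which student' is interpreted as the object of the preposition 'to' (recipient of 'mail'). It moves to the left edge, and the trace sits right after 'to':
Which student did the architect mail the painting to ___?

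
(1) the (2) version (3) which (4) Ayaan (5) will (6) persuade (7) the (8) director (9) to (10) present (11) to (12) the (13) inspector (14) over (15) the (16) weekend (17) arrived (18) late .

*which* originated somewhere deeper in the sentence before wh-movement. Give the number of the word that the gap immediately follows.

10

The filler 'which' is interpreted as the direct object of 'present'. It moves to the left edge, and the trace sits right after 'present':
The version which Ayaan will persuade the director to present ___ to the inspector over the weekend arrived late.
'present' is word 10.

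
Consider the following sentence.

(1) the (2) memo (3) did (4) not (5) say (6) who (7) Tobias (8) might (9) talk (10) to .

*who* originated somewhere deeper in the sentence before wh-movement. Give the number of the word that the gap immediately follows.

10

Underlying clause: Tobias might talk to who.
'who' is the object of the preposition 'to'. It moves to the left edge, and the trace sits right after 'to':
The memo did not say who Tobias might talk to ___.
'to' is word 10.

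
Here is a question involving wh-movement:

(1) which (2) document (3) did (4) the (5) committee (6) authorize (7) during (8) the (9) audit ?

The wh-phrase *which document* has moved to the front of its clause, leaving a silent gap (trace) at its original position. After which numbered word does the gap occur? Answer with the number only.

6

Underlying clause: The committee did authorize which document during the audit.
'which document' functions as the direct object of 'authorize'. It moves to the left edge, and the trace sits right after 'authorize':
Which document did the committee authorize ___ during the audit?
'authorize' is word 6.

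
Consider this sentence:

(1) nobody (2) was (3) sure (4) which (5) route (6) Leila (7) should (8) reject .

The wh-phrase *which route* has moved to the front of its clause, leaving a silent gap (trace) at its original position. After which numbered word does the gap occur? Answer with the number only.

In situ: Leila should reject which route.
'which route' is the direct object of 'reject'. It moves to the left edge, and the trace sits right after 'reject':
Nobody was sure which route Leila should reject ___.
'reject' is word 8.

8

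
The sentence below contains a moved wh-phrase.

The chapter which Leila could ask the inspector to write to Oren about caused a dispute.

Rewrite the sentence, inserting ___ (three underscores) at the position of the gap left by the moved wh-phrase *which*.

The chapter which Leila could ask the inspector to write to Oren about ___ caused a dispute.

The filler 'which' is interpreted as the object of the preposition 'about'. The gap is right after 'about'.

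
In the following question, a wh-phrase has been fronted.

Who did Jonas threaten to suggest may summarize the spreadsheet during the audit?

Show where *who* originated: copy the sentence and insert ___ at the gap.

Who did Jonas threaten to suggest ___ may summarize the spreadsheet during the audit?

Pre-movement form: Jonas did threaten to suggest who may summarize the spreadsheet during the audit.
'who' functions as the subject of the clause embedded under 'suggest'. The gap is right after 'suggest'.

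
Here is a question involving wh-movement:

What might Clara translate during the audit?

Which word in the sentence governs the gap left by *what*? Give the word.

Before movement: Clara might translate what during the audit.
'what' functions as the direct object of 'translate'. Wh-movement fronts it, leaving a gap right after 'translate':
What might Clara translate ___ during the audit?

translate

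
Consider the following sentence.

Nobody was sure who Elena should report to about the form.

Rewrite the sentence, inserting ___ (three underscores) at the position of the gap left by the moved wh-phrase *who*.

Nobody was sure who Elena should report to ___ about the form.

Before movement: Elena should report to who about the form.
'who' is the object of the preposition 'to'. The gap is right after 'to'.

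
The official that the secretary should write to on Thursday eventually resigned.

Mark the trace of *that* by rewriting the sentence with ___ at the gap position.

'that' functions as the object of the preposition 'to'. The gap is right after 'to'.

The official that the secretary should write to ___ on Thursday eventually resigned.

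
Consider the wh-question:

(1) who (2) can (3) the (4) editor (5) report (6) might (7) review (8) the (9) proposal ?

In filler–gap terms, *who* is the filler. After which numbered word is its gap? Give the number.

5

In situ: The editor can report who might review the proposal.
'who' is the subject of the clause embedded under 'report'. Wh-movement fronts it, leaving a gap right after 'report':
Who can the editor report ___ might review the proposal?
'report' is word 5.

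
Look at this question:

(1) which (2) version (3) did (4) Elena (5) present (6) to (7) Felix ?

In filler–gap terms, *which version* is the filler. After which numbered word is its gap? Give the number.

Pre-movement form: Elena did present which version to Felix.
'which version' is the direct object of 'present'. Wh-movement fronts it, leaving a gap right after 'present':
Which version did Elena present ___ to Felix?
'present' is word 5.

5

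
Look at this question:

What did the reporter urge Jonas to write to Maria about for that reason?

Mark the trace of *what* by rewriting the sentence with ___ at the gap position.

Pre-movement form: The reporter did urge Jonas to write to Maria about what for that reason.
'what' functions as the object of the preposition 'about'. The gap is right after 'about'.

What did the reporter urge Jonas to write to Maria about ___ for that reason?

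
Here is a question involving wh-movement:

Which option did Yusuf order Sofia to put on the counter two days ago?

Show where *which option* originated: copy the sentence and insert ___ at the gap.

Before movement: Yusuf did order Sofia to put which option on the counter two days ago.
'which option' functions as the direct object of 'put'. The gap is right after 'put'.

Which option did Yusuf order Sofia to put ___ on the counter two days ago?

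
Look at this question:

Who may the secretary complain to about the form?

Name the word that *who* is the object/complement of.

In situ: The secretary may complain to who about the form.
'who' is the object of the preposition 'to'. Wh-movement fronts it, leaving a gap right after 'to':
Who may the secretary complain to ___ about the form?

to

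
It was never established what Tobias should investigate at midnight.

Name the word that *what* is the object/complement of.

Before movement: Tobias should investigate what at midnight.
The filler 'what' is interpreted as the direct object of 'investigate'. Wh-movement fronts it, leaving a gap right after 'investigate':
It was never established what Tobias should investigate ___ at midnight.

investigate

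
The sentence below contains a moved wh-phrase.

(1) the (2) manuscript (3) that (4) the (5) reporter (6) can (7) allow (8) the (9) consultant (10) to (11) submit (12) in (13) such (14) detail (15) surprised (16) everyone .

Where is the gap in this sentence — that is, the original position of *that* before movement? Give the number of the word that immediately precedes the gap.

The filler 'that' is interpreted as the direct object of 'submit'. It moves to the left edge, and the trace sits right after 'submit':
The manuscript that the reporter can allow the consultant to submit ___ in such detail surprised everyone.
'submit' is word 11.

11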